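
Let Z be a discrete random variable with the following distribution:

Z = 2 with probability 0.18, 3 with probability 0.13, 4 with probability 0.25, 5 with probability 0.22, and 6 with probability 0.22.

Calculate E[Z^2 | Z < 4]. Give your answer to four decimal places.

6.0968

P(Z < 4) = 0.18 + 0.13 = 0.31.
E[Z^2 | Z < 4] = [4·0.18 + 9·0.13] / 0.31
 = 1.89 / 0.31
 = 189/31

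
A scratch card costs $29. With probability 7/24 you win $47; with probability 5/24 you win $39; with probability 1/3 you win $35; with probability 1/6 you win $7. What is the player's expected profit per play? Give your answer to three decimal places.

5.667

E[payout] = 47·7/24 + 39·5/24 + 35·1/3 + 7·1/6
 = 329/24 + 65/8 + 35/3 + 7/6
 = 104/3
Net = 104/3 - 29 = 17/3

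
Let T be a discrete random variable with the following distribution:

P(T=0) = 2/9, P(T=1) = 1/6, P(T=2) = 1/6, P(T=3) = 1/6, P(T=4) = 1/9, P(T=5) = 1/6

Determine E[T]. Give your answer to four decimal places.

E[T] = Σ t·P(T=t)
 = 0·2/9 + 1·1/6 + 2·1/6 + 3·1/6 + 4·1/9 + 5·1/6
 = 0 + 1/6 + 1/3 + 1/2 + 4/9 + 5/6
 = 41/18

2.2778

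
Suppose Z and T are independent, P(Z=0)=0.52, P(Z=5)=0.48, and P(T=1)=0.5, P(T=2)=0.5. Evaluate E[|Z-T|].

2.46

E[|Z-T|] = Σ_z Σ_t |z-t| · P(Z=z)P(T=t)
 = 1·0.26 + 2·0.26 + 4·0.24 + 3·0.24
 = 0.26 + 0.52 + 0.96 + 0.72
 = 2.46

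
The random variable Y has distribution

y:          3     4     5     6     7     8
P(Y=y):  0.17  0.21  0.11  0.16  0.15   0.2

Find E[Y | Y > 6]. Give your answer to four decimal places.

7.5714

P(Y > 6) = 0.15 + 0.2 = 0.35.
E[Y | Y > 6] = [7·0.15 + 8·0.2] / 0.35
 = 2.65 / 0.35
 = 53/7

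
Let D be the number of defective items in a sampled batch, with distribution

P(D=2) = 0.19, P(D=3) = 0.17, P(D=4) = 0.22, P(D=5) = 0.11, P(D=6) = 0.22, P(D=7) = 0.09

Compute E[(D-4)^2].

E[(D-4)^2] = Σ (d-4)^2·P(D=d)
 = 4·0.19 + 1·0.17 + 0·0.22 + 1·0.11 + 4·0.22 + 9·0.09
 = 0.76 + 0.17 + 0 + 0.11 + 0.88 + 0.81
 = 2.73

2.73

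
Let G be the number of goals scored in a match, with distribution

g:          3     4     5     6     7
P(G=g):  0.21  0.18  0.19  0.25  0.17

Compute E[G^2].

E[G^2] = Σ g^2·P(G=g)
 = 9·0.21 + 16·0.18 + 25·0.19 + 36·0.25 + 49·0.17
 = 1.89 + 2.88 + 4.75 + 9 + 8.33
 = 26.85

26.85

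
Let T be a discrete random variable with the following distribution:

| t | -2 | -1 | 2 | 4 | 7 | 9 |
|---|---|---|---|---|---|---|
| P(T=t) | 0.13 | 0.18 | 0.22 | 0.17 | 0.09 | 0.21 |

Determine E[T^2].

E[T^2] = Σ t^2·P(T=t)
 = 4·0.13 + 1·0.18 + 4·0.22 + 16·0.17 + 49·0.09 + 81·0.21
 = 0.52 + 0.18 + 0.88 + 2.72 + 4.41 + 17.01
 = 25.72

25.72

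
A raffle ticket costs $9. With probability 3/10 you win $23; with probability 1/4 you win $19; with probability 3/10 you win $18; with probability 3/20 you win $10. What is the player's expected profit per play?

9.55

E[payout] = 23·3/10 + 19·1/4 + 18·3/10 + 10·3/20
 = 69/10 + 19/4 + 27/5 + 3/2
 = 371/20
Net = 371/20 - 9 = 191/20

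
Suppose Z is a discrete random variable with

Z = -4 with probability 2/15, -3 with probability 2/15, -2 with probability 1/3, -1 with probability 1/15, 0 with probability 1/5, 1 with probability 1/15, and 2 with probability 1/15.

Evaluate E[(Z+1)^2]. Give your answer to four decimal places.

3.1333

E[(Z+1)^2] = Σ (z+1)^2·P(Z=z)
 = 9·2/15 + 4·2/15 + 1·1/3 + 0·1/15 + 1·1/5 + 4·1/15 + 9·1/15
 = 6/5 + 8/15 + 1/3 + 0 + 1/5 + 4/15 + 3/5
 = 47/15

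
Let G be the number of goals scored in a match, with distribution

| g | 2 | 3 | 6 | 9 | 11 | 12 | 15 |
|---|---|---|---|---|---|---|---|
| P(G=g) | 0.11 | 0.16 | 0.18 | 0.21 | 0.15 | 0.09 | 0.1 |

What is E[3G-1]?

E[3G-1] = Σ (3g-1)·P(G=g)
 = 5·0.11 + 8·0.16 + 17·0.18 + 26·0.21 + 32·0.15 + 35·0.09 + 44·0.1
 = 0.55 + 1.28 + 3.06 + 5.46 + 4.8 + 3.15 + 4.4
 = 22.7

22.7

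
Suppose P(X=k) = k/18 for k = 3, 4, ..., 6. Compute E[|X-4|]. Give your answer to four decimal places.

1.1111

E[|X-4|] = Σ |x-4|·P(X=x)
 = 1·1/6 + 0·2/9 + 1·5/18 + 2·1/3
 = 1/6 + 0 + 5/18 + 2/3
 = 10/9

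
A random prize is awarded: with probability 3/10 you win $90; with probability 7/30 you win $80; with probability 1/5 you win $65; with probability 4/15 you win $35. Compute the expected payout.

E[payout] = 90·3/10 + 80·7/30 + 65·1/5 + 35·4/15
 = 27 + 56/3 + 13 + 28/3
 = 68

68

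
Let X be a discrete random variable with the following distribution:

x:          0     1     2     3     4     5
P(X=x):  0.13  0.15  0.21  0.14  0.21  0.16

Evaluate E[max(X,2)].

E[max(X,2)] = Σ max(x,2)·P(X=x)
 = 2·0.13 + 2·0.15 + 2·0.21 + 3·0.14 + 4·0.21 + 5·0.16
 = 0.26 + 0.3 + 0.42 + 0.42 + 0.84 + 0.8
 = 3.04

3.04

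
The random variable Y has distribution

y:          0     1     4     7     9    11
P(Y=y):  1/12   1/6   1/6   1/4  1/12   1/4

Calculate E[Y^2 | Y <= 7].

22.625

P(Y <= 7) = 1/12 + 1/6 + 1/6 + 1/4 = 2/3.
E[Y^2 | Y <= 7] = [0·1/12 + 1·1/6 + 16·1/6 + 49·1/4] / (2/3)
 = 181/12 / (2/3)
 = 181/8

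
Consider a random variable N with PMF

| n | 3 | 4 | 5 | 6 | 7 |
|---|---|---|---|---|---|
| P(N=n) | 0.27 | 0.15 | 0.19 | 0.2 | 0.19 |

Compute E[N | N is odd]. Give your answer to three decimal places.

4.754

P(N is odd) = 0.27 + 0.19 + 0.19 = 0.65.
E[N | N is odd] = [3·0.27 + 5·0.19 + 7·0.19] / 0.65
 = 3.09 / 0.65
 = 309/65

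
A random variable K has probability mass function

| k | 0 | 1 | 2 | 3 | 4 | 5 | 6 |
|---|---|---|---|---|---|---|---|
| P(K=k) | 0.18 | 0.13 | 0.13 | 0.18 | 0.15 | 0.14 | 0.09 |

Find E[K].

2.77

E[K] = Σ k·P(K=k)
 = 0·0.18 + 1·0.13 + 2·0.13 + 3·0.18 + 4·0.15 + 5·0.14 + 6·0.09
 = 0 + 0.13 + 0.26 + 0.54 + 0.6 + 0.7 + 0.54
 = 2.77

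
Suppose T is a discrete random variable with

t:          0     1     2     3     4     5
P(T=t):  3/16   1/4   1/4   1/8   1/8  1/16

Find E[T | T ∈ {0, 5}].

1.25

P(T ∈ {0, 5}) = 3/16 + 1/16 = 1/4.
E[T | T ∈ {0, 5}] = [0·3/16 + 5·1/16] / (1/4)
 = 5/16 / (1/4)
 = 5/4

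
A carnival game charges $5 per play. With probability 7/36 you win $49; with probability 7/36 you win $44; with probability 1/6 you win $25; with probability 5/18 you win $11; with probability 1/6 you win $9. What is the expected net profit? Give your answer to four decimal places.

E[payout] = 49·7/36 + 44·7/36 + 25·1/6 + 11·5/18 + 9·1/6
 = 343/36 + 77/9 + 25/6 + 55/18 + 3/2
 = 965/36
Net = 965/36 - 5 = 785/36

21.8056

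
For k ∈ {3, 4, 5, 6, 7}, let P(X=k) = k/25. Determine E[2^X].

61.12

E[2^X] = Σ 2^x·P(X=x)
 = 8·3/25 + 16·4/25 + 32·1/5 + 64·6/25 + 128·7/25
 = 24/25 + 64/25 + 32/5 + 384/25 + 896/25
 = 1528/25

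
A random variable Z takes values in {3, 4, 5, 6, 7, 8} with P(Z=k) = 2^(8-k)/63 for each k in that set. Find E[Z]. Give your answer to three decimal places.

E[Z] = Σ z·P(Z=z)
 = 3·32/63 + 4·16/63 + 5·8/63 + 6·4/63 + 7·2/63 + 8·1/63
 = 32/21 + 64/63 + 40/63 + 8/21 + 2/9 + 8/63
 = 82/21

3.905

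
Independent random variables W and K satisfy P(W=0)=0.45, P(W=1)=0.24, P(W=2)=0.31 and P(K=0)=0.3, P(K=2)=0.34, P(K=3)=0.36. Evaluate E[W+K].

2.62

E[W+K] = Σ_w Σ_k (w+k) · P(W=w)P(K=k)
 = 0·0.135 + 2·0.153 + 3·0.162 + 1·0.072 + 3·0.0816 + 4·0.0864 + 2·0.093 + 4·0.1054 + 5·0.1116
 = 0 + 0.306 + 0.486 + 0.072 + 0.2448 + 0.3456 + 0.186 + 0.4216 + 0.558
 = 2.62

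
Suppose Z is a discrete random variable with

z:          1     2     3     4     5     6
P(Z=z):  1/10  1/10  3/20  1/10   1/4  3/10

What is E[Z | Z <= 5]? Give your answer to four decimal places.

P(Z <= 5) = 1/10 + 1/10 + 3/20 + 1/10 + 1/4 = 7/10.
E[Z | Z <= 5] = [1·1/10 + 2·1/10 + 3·3/20 + 4·1/10 + 5·1/4] / (7/10)
 = 12/5 / (7/10)
 = 24/7

3.4286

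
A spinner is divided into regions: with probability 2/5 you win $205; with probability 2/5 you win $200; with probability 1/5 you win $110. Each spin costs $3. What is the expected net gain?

181

E[payout] = 205·2/5 + 200·2/5 + 110·1/5
 = 82 + 80 + 22
 = 184
Net = 184 - 3 = 181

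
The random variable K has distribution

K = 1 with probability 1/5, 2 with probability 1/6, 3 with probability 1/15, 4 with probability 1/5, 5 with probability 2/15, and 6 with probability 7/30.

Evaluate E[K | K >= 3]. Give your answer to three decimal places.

P(K >= 3) = 1/15 + 1/5 + 2/15 + 7/30 = 19/30.
E[K | K >= 3] = [3·1/15 + 4·1/5 + 5·2/15 + 6·7/30] / (19/30)
 = 46/15 / (19/30)
 = 92/19

4.842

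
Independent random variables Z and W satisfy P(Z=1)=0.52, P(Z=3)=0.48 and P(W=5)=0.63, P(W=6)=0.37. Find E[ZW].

E[ZW] = Σ_z Σ_w zw · P(Z=z)P(W=w)
 = 5·0.3276 + 6·0.1924 + 15·0.3024 + 18·0.1776
 = 1.638 + 1.1544 + 4.536 + 3.1968
 = 10.5252

10.5252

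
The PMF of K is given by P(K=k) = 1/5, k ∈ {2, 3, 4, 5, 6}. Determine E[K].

E[K] = Σ k·P(K=k)
 = 2·1/5 + 3·1/5 + 4·1/5 + 5·1/5 + 6·1/5
 = 2/5 + 3/5 + 4/5 + 1 + 6/5
 = 4

4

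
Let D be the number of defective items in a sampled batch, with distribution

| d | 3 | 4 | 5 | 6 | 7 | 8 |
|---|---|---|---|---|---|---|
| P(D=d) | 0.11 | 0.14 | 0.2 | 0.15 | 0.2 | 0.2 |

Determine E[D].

5.79

E[D] = Σ d·P(D=d)
 = 3·0.11 + 4·0.14 + 5·0.2 + 6·0.15 + 7·0.2 + 8·0.2
 = 0.33 + 0.56 + 1 + 0.9 + 1.4 + 1.6
 = 5.79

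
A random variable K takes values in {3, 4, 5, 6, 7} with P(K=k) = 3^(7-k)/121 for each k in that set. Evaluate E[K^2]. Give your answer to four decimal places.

E[K^2] = Σ k^2·P(K=k)
 = 9·81/121 + 16·27/121 + 25·9/121 + 36·3/121 + 49·1/121
 = 729/121 + 432/121 + 225/121 + 108/121 + 49/121
 = 1543/121

12.7521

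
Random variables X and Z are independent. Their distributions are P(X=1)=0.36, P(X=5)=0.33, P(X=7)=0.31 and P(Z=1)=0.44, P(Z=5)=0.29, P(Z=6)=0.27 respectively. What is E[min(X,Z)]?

E[min(X,Z)] = Σ_x Σ_z min(x,z) · P(X=x)P(Z=z)
 = 1·0.1584 + 1·0.1044 + 1·0.0972 + 1·0.1452 + 5·0.0957 + 5·0.0891 + 1·0.1364 + 5·0.0899 + 6·0.0837
 = 0.1584 + 0.1044 + 0.0972 + 0.1452 + 0.4785 + 0.4455 + 0.1364 + 0.4495 + 0.5022
 = 2.5173

2.5173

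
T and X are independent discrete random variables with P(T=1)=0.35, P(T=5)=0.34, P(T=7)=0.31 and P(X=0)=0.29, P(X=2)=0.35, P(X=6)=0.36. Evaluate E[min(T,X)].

E[min(T,X)] = Σ_t Σ_x min(t,x) · P(T=t)P(X=x)
 = 0·0.1015 + 1·0.1225 + 1·0.126 + 0·0.0986 + 2·0.119 + 5·0.1224 + 0·0.0899 + 2·0.1085 + 6·0.1116
 = 0 + 0.1225 + 0.126 + 0 + 0.238 + 0.612 + 0 + 0.217 + 0.6696
 = 1.9851

1.9851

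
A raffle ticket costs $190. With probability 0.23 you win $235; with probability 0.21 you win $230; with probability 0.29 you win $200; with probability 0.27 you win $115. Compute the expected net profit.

E[payout] = 235·0.23 + 230·0.21 + 200·0.29 + 115·0.27
 = 54.05 + 48.3 + 58 + 31.05
 = 191.4
Net = 191.4 - 190 = 1.4

1.4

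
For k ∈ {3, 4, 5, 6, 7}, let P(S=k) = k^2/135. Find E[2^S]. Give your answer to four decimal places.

71.8815

E[2^S] = Σ 2^s·P(S=s)
 = 8·1/15 + 16·16/135 + 32·5/27 + 64·4/15 + 128·49/135
 = 8/15 + 256/135 + 160/27 + 256/15 + 6272/135
 = 9704/135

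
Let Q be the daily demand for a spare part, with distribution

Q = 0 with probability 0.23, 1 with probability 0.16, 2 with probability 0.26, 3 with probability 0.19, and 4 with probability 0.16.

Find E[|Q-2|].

E[|Q-2|] = Σ |q-2|·P(Q=q)
 = 2·0.23 + 1·0.16 + 0·0.26 + 1·0.19 + 2·0.16
 = 0.46 + 0.16 + 0 + 0.19 + 0.32
 = 1.13

1.13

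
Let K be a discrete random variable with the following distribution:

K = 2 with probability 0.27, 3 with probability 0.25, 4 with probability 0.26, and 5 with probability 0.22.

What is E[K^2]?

E[K^2] = Σ k^2·P(K=k)
 = 4·0.27 + 9·0.25 + 16·0.26 + 25·0.22
 = 1.08 + 2.25 + 4.16 + 5.5
 = 12.99

12.99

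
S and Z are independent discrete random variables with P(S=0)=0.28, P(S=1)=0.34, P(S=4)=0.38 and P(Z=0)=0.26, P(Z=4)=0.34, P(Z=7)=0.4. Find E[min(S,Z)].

1.3764

E[min(S,Z)] = Σ_s Σ_z min(s,z) · P(S=s)P(Z=z)
 = 0·0.0728 + 0·0.0952 + 0·0.112 + 0·0.0884 + 1·0.1156 + 1·0.136 + 0·0.0988 + 4·0.1292 + 4·0.152
 = 0 + 0 + 0 + 0 + 0.1156 + 0.136 + 0 + 0.5168 + 0.608
 = 1.3764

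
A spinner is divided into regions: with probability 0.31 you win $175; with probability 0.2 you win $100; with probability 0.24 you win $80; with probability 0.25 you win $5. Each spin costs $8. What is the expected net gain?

86.7

E[payout] = 175·0.31 + 100·0.2 + 80·0.24 + 5·0.25
 = 54.25 + 20 + 19.2 + 1.25
 = 94.7
Net = 94.7 - 8 = 86.7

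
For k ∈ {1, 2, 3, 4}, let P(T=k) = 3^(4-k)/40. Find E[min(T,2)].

E[min(T,2)] = Σ min(t,2)·P(T=t)
 = 1·27/40 + 2·9/40 + 2·3/40 + 2·1/40
 = 27/40 + 9/20 + 3/20 + 1/20
 = 53/40

1.325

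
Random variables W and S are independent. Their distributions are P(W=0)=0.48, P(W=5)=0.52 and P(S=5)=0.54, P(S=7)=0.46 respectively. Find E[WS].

E[WS] = Σ_w Σ_s ws · P(W=w)P(S=s)
 = 0·0.2592 + 0·0.2208 + 25·0.2808 + 35·0.2392
 = 0 + 0 + 7.02 + 8.372
 = 15.392

15.392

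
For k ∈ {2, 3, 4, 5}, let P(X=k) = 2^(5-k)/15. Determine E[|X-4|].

1.4

E[|X-4|] = Σ |x-4|·P(X=x)
 = 2·8/15 + 1·4/15 + 0·2/15 + 1·1/15
 = 16/15 + 4/15 + 0 + 1/15
 = 7/5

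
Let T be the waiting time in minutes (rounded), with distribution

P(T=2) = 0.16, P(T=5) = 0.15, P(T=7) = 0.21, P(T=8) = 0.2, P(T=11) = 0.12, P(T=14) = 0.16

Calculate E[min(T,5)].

4.52

E[min(T,5)] = Σ min(t,5)·P(T=t)
 = 2·0.16 + 5·0.15 + 5·0.21 + 5·0.2 + 5·0.12 + 5·0.16
 = 0.32 + 0.75 + 1.05 + 1 + 0.6 + 0.8
 = 4.52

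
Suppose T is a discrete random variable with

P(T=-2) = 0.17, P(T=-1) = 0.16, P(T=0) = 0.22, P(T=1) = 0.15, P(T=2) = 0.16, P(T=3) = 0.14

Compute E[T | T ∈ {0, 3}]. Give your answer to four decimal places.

P(T ∈ {0, 3}) = 0.22 + 0.14 = 0.36.
E[T | T ∈ {0, 3}] = [0·0.22 + 3·0.14] / 0.36
 = 0.42 / 0.36
 = 7/6

1.1667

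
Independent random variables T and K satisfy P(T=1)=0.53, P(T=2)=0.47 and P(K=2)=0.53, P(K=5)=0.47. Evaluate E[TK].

5.0127

E[TK] = Σ_t Σ_k tk · P(T=t)P(K=k)
 = 2·0.2809 + 5·0.2491 + 4·0.2491 + 10·0.2209
 = 0.5618 + 1.2455 + 0.9964 + 2.209
 = 5.0127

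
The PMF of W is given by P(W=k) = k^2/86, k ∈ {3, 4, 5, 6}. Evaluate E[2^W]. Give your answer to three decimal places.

39.907

E[2^W] = Σ 2^w·P(W=w)
 = 8·9/86 + 16·8/43 + 32·25/86 + 64·18/43
 = 36/43 + 128/43 + 400/43 + 1152/43
 = 1716/43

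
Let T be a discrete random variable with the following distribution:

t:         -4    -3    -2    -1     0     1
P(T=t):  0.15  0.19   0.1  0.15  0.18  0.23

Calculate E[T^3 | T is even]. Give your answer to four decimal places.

-24.1860

P(T is even) = 0.15 + 0.1 + 0.18 = 0.43.
E[T^3 | T is even] = [(-64)·0.15 + (-8)·0.1 + 0·0.18] / 0.43
 = -10.4 / 0.43
 = -1040/43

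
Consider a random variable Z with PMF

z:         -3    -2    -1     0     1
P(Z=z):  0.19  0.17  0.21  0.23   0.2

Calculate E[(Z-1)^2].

5.64

E[(Z-1)^2] = Σ (z-1)^2·P(Z=z)
 = 16·0.19 + 9·0.17 + 4·0.21 + 1·0.23 + 0·0.2
 = 3.04 + 1.53 + 0.84 + 0.23 + 0
 = 5.64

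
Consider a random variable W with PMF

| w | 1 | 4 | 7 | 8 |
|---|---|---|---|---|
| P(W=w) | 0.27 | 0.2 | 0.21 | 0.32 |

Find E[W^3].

E[W^3] = Σ w^3·P(W=w)
 = 1·0.27 + 64·0.2 + 343·0.21 + 512·0.32
 = 0.27 + 12.8 + 72.03 + 163.84
 = 248.94

248.94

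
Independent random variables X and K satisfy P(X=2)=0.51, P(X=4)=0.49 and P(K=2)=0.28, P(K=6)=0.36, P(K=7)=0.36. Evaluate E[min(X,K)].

E[min(X,K)] = Σ_x Σ_k min(x,k) · P(X=x)P(K=k)
 = 2·0.1428 + 2·0.1836 + 2·0.1836 + 2·0.1372 + 4·0.1764 + 4·0.1764
 = 0.2856 + 0.3672 + 0.3672 + 0.2744 + 0.7056 + 0.7056
 = 2.7056

2.7056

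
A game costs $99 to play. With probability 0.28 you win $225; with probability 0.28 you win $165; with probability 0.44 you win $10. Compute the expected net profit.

E[payout] = 225·0.28 + 165·0.28 + 10·0.44
 = 63 + 46.2 + 4.4
 = 113.6
Net = 113.6 - 99 = 14.6

14.6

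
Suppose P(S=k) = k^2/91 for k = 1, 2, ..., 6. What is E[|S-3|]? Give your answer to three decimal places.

E[|S-3|] = Σ |s-3|·P(S=s)
 = 2·1/91 + 1·4/91 + 0·9/91 + 1·16/91 + 2·25/91 + 3·36/91
 = 2/91 + 4/91 + 0 + 16/91 + 50/91 + 108/91
 = 180/91

1.978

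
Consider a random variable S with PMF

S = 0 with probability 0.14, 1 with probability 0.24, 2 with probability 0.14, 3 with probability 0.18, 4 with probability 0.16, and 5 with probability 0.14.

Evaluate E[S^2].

E[S^2] = Σ s^2·P(S=s)
 = 0·0.14 + 1·0.24 + 4·0.14 + 9·0.18 + 16·0.16 + 25·0.14
 = 0 + 0.24 + 0.56 + 1.62 + 2.56 + 3.5
 = 8.48

8.48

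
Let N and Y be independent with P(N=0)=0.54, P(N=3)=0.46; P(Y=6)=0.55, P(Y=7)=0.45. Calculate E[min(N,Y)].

1.38

E[min(N,Y)] = Σ_n Σ_y min(n,y) · P(N=n)P(Y=y)
 = 0·0.297 + 0·0.243 + 3·0.253 + 3·0.207
 = 0 + 0 + 0.759 + 0.621
 = 1.38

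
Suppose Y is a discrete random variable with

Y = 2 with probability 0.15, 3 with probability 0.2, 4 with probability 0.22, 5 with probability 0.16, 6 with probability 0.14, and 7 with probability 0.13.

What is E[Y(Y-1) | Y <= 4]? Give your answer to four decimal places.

7.2632

P(Y <= 4) = 0.15 + 0.2 + 0.22 = 0.57.
E[Y(Y-1) | Y <= 4] = [2·0.15 + 6·0.2 + 12·0.22] / 0.57
 = 4.14 / 0.57
 = 138/19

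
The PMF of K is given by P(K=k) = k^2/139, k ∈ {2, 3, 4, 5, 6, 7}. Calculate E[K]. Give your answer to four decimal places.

5.6331

E[K] = Σ k·P(K=k)
 = 2·4/139 + 3·9/139 + 4·16/139 + 5·25/139 + 6·36/139 + 7·49/139
 = 8/139 + 27/139 + 64/139 + 125/139 + 216/139 + 343/139
 = 783/139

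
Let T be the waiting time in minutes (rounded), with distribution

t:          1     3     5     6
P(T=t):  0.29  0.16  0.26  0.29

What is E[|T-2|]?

2.39

E[|T-2|] = Σ |t-2|·P(T=t)
 = 1·0.29 + 1·0.16 + 3·0.26 + 4·0.29
 = 0.29 + 0.16 + 0.78 + 1.16
 = 2.39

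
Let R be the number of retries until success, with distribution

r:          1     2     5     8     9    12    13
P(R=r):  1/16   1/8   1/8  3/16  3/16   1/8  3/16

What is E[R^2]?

E[R^2] = Σ r^2·P(R=r)
 = 1·1/16 + 4·1/8 + 25·1/8 + 64·3/16 + 81·3/16 + 144·1/8 + 169·3/16
 = 1/16 + 1/2 + 25/8 + 12 + 243/16 + 18 + 507/16
 = 1289/16

80.5625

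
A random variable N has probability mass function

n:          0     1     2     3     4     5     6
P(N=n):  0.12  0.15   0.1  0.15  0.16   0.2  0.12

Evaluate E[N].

3.16

E[N] = Σ n·P(N=n)
 = 0·0.12 + 1·0.15 + 2·0.1 + 3·0.15 + 4·0.16 + 5·0.2 + 6·0.12
 = 0 + 0.15 + 0.2 + 0.45 + 0.64 + 1 + 0.72
 = 3.16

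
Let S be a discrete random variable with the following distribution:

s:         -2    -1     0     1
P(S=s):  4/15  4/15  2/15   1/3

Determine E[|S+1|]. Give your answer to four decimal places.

E[|S+1|] = Σ |s+1|·P(S=s)
 = 1·4/15 + 0·4/15 + 1·2/15 + 2·1/3
 = 4/15 + 0 + 2/15 + 2/3
 = 16/15

1.0667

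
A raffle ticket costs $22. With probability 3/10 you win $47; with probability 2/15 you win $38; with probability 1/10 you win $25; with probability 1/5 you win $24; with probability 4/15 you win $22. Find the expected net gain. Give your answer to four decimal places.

E[payout] = 47·3/10 + 38·2/15 + 25·1/10 + 24·1/5 + 22·4/15
 = 141/10 + 76/15 + 5/2 + 24/5 + 88/15
 = 97/3
Net = 97/3 - 22 = 31/3

10.3333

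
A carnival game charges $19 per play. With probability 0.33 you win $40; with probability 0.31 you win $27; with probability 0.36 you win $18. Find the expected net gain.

9.05

E[payout] = 40·0.33 + 27·0.31 + 18·0.36
 = 13.2 + 8.37 + 6.48
 = 28.05
Net = 28.05 - 19 = 9.05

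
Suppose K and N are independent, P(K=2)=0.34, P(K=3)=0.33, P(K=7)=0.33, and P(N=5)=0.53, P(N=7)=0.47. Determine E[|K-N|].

2.6596

E[|K-N|] = Σ_k Σ_n |k-n| · P(K=k)P(N=n)
 = 3·0.1802 + 5·0.1598 + 2·0.1749 + 4·0.1551 + 2·0.1749 + 0·0.1551
 = 0.5406 + 0.799 + 0.3498 + 0.6204 + 0.3498 + 0
 = 2.6596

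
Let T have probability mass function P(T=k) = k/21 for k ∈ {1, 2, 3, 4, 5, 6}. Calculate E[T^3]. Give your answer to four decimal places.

108.3333

E[T^3] = Σ t^3·P(T=t)
 = 1·1/21 + 8·2/21 + 27·1/7 + 64·4/21 + 125·5/21 + 216·2/7
 = 1/21 + 16/21 + 27/7 + 256/21 + 625/21 + 432/7
 = 325/3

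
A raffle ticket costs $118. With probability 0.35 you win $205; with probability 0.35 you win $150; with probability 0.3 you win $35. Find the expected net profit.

16.75

E[payout] = 205·0.35 + 150·0.35 + 35·0.3
 = 71.75 + 52.5 + 10.5
 = 134.75
Net = 134.75 - 118 = 16.75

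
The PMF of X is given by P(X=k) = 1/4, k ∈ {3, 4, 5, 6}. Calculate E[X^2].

21.5

E[X^2] = Σ x^2·P(X=x)
 = 9·1/4 + 16·1/4 + 25·1/4 + 36·1/4
 = 9/4 + 4 + 25/4 + 9
 = 43/2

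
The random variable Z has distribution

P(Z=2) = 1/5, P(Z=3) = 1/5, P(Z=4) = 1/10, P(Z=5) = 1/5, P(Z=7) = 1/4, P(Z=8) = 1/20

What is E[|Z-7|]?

2.55

E[|Z-7|] = Σ |z-7|·P(Z=z)
 = 5·1/5 + 4·1/5 + 3·1/10 + 2·1/5 + 0·1/4 + 1·1/20
 = 1 + 4/5 + 3/10 + 2/5 + 0 + 1/20
 = 51/20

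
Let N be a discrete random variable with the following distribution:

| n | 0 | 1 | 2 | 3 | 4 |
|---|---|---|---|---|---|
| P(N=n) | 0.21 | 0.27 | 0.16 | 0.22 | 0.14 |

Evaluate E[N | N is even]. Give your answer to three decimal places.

P(N is even) = 0.21 + 0.16 + 0.14 = 0.51.
E[N | N is even] = [0·0.21 + 2·0.16 + 4·0.14] / 0.51
 = 0.88 / 0.51
 = 88/51

1.725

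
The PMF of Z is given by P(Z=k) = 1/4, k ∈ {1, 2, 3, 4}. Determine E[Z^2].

E[Z^2] = Σ z^2·P(Z=z)
 = 1·1/4 + 4·1/4 + 9·1/4 + 16·1/4
 = 1/4 + 1 + 9/4 + 4
 = 15/2

7.5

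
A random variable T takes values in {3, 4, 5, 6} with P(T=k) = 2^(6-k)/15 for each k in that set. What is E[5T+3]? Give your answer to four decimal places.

21.6667

E[5T+3] = Σ (5t+3)·P(T=t)
 = 18·8/15 + 23·4/15 + 28·2/15 + 33·1/15
 = 48/5 + 92/15 + 56/15 + 11/5
 = 65/3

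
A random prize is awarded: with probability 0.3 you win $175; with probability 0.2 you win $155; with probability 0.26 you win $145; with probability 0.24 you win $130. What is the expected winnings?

E[payout] = 175·0.3 + 155·0.2 + 145·0.26 + 130·0.24
 = 52.5 + 31 + 37.7 + 31.2
 = 152.4

152.4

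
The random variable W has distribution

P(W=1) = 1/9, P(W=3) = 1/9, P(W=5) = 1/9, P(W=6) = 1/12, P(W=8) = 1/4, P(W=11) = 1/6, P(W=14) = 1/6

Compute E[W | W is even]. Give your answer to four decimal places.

P(W is even) = 1/12 + 1/4 + 1/6 = 1/2.
E[W | W is even] = [6·1/12 + 8·1/4 + 14·1/6] / (1/2)
 = 29/6 / (1/2)
 = 29/3

9.6667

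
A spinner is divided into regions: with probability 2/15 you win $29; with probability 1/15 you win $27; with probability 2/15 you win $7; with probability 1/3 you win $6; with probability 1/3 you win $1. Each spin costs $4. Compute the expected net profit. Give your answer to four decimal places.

E[payout] = 29·2/15 + 27·1/15 + 7·2/15 + 6·1/3 + 1·1/3
 = 58/15 + 9/5 + 14/15 + 2 + 1/3
 = 134/15
Net = 134/15 - 4 = 74/15

4.9333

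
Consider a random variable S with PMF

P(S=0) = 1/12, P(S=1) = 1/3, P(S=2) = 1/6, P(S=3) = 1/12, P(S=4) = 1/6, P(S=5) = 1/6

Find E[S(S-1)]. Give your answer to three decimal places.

6.167

E[S(S-1)] = Σ s(s-1)·P(S=s)
 = 0·1/12 + 0·1/3 + 2·1/6 + 6·1/12 + 12·1/6 + 20·1/6
 = 0 + 0 + 1/3 + 1/2 + 2 + 10/3
 = 37/6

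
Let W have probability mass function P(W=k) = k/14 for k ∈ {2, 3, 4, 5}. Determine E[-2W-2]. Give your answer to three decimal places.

-9.714

E[-2W-2] = Σ (-2w-2)·P(W=w)
 = (-6)·1/7 + (-8)·3/14 + (-10)·2/7 + (-12)·5/14
 = (-6/7) + (-12/7) + (-20/7) + (-30/7)
 = -68/7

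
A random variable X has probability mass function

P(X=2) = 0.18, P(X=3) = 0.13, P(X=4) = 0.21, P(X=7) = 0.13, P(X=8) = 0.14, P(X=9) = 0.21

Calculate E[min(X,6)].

4.47

E[min(X,6)] = Σ min(x,6)·P(X=x)
 = 2·0.18 + 3·0.13 + 4·0.21 + 6·0.13 + 6·0.14 + 6·0.21
 = 0.36 + 0.39 + 0.84 + 0.78 + 0.84 + 1.26
 = 4.47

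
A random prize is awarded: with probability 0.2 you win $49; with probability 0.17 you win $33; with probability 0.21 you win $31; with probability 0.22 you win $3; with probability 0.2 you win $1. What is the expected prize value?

22.78

E[payout] = 49·0.2 + 33·0.17 + 31·0.21 + 3·0.22 + 1·0.2
 = 9.8 + 5.61 + 6.51 + 0.66 + 0.2
 = 22.78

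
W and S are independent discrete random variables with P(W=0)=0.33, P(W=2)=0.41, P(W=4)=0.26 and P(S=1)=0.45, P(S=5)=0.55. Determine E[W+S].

E[W+S] = Σ_w Σ_s (w+s) · P(W=w)P(S=s)
 = 1·0.1485 + 5·0.1815 + 3·0.1845 + 7·0.2255 + 5·0.117 + 9·0.143
 = 0.1485 + 0.9075 + 0.5535 + 1.5785 + 0.585 + 1.287
 = 5.06

5.06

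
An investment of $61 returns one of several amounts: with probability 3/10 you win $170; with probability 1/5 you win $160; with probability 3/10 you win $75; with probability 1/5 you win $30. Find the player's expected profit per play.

E[payout] = 170·3/10 + 160·1/5 + 75·3/10 + 30·1/5
 = 51 + 32 + 45/2 + 6
 = 223/2
Net = 223/2 - 61 = 101/2

50.5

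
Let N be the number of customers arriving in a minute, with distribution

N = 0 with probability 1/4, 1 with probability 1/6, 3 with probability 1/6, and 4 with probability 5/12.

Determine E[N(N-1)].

6

E[N(N-1)] = Σ n(n-1)·P(N=n)
 = 0·1/4 + 0·1/6 + 6·1/6 + 12·5/12
 = 0 + 0 + 1 + 5
 = 6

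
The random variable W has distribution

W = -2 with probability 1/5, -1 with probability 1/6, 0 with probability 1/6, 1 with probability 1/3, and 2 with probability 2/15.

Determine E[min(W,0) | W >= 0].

P(W >= 0) = 1/6 + 1/3 + 2/15 = 19/30.
E[min(W,0) | W >= 0] = [0·1/6 + 0·1/3 + 0·2/15] / (19/30)
 = 0 / (19/30)
 = 0

0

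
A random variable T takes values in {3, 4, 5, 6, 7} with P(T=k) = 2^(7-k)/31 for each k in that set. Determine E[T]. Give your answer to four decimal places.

3.8387

E[T] = Σ t·P(T=t)
 = 3·16/31 + 4·8/31 + 5·4/31 + 6·2/31 + 7·1/31
 = 48/31 + 32/31 + 20/31 + 12/31 + 7/31
 = 119/31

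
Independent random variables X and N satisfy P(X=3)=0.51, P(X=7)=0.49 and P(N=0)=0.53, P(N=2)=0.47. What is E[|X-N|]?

E[|X-N|] = Σ_x Σ_n |x-n| · P(X=x)P(N=n)
 = 3·0.2703 + 1·0.2397 + 7·0.2597 + 5·0.2303
 = 0.8109 + 0.2397 + 1.8179 + 1.1515
 = 4.02

4.02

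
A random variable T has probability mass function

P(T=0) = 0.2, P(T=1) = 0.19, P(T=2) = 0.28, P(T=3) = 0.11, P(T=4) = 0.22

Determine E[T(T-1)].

3.86

E[T(T-1)] = Σ t(t-1)·P(T=t)
 = 0·0.2 + 0·0.19 + 2·0.28 + 6·0.11 + 12·0.22
 = 0 + 0 + 0.56 + 0.66 + 2.64
 = 3.86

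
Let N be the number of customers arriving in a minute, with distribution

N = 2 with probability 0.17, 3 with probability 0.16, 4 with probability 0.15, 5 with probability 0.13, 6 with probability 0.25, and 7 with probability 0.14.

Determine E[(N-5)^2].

E[(N-5)^2] = Σ (n-5)^2·P(N=n)
 = 9·0.17 + 4·0.16 + 1·0.15 + 0·0.13 + 1·0.25 + 4·0.14
 = 1.53 + 0.64 + 0.15 + 0 + 0.25 + 0.56
 = 3.13

3.13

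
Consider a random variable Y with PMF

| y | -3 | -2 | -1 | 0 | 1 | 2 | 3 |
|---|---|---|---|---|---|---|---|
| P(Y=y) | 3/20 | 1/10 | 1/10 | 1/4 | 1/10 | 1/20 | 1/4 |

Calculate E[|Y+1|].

E[|Y+1|] = Σ |y+1|·P(Y=y)
 = 2·3/20 + 1·1/10 + 0·1/10 + 1·1/4 + 2·1/10 + 3·1/20 + 4·1/4
 = 3/10 + 1/10 + 0 + 1/4 + 1/5 + 3/20 + 1
 = 2

2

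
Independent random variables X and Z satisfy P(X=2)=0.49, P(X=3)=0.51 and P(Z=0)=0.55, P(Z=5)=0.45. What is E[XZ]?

E[XZ] = Σ_x Σ_z xz · P(X=x)P(Z=z)
 = 0·0.2695 + 10·0.2205 + 0·0.2805 + 15·0.2295
 = 0 + 2.205 + 0 + 3.4425
 = 5.6475

5.6475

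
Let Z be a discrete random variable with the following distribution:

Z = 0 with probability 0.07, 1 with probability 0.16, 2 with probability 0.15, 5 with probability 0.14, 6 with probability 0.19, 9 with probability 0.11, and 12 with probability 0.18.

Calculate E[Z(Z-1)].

E[Z(Z-1)] = Σ z(z-1)·P(Z=z)
 = 0·0.07 + 0·0.16 + 2·0.15 + 20·0.14 + 30·0.19 + 72·0.11 + 132·0.18
 = 0 + 0 + 0.3 + 2.8 + 5.7 + 7.92 + 23.76
 = 40.48

40.48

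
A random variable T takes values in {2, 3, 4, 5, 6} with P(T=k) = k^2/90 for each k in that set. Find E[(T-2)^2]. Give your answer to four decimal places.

9.7111

E[(T-2)^2] = Σ (t-2)^2·P(T=t)
 = 0·2/45 + 1·1/10 + 4·8/45 + 9·5/18 + 16·2/5
 = 0 + 1/10 + 32/45 + 5/2 + 32/5
 = 437/45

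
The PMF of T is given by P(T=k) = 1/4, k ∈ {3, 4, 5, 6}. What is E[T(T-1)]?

17

E[T(T-1)] = Σ t(t-1)·P(T=t)
 = 6·1/4 + 12·1/4 + 20·1/4 + 30·1/4
 = 3/2 + 3 + 5 + 15/2
 = 17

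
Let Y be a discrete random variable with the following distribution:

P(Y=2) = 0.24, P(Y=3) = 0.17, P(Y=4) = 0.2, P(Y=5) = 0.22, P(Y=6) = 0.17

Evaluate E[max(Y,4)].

E[max(Y,4)] = Σ max(y,4)·P(Y=y)
 = 4·0.24 + 4·0.17 + 4·0.2 + 5·0.22 + 6·0.17
 = 0.96 + 0.68 + 0.8 + 1.1 + 1.02
 = 4.56

4.56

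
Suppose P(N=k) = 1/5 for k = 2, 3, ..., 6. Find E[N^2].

E[N^2] = Σ n^2·P(N=n)
 = 4·1/5 + 9·1/5 + 16·1/5 + 25·1/5 + 36·1/5
 = 4/5 + 9/5 + 16/5 + 5 + 36/5
 = 18

18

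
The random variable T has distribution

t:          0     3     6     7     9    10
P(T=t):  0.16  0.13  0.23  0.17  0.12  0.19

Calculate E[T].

5.94

E[T] = Σ t·P(T=t)
 = 0·0.16 + 3·0.13 + 6·0.23 + 7·0.17 + 9·0.12 + 10·0.19
 = 0 + 0.39 + 1.38 + 1.19 + 1.08 + 1.9
 = 5.94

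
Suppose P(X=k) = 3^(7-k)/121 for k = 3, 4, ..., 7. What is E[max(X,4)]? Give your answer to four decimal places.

4.1488

E[max(X,4)] = Σ max(x,4)·P(X=x)
 = 4·81/121 + 4·27/121 + 5·9/121 + 6·3/121 + 7·1/121
 = 324/121 + 108/121 + 45/121 + 18/121 + 7/121
 = 502/121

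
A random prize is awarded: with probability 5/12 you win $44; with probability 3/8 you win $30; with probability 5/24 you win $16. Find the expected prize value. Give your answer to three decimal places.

32.917

E[payout] = 44·5/12 + 30·3/8 + 16·5/24
 = 55/3 + 45/4 + 10/3
 = 395/12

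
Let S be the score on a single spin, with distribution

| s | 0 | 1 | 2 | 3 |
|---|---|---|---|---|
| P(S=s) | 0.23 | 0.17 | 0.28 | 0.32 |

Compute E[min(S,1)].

E[min(S,1)] = Σ min(s,1)·P(S=s)
 = 0·0.23 + 1·0.17 + 1·0.28 + 1·0.32
 = 0 + 0.17 + 0.28 + 0.32
 = 0.77

0.77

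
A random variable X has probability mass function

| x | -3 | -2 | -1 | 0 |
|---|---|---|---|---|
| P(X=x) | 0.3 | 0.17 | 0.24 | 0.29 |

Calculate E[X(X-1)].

E[X(X-1)] = Σ x(x-1)·P(X=x)
 = 12·0.3 + 6·0.17 + 2·0.24 + 0·0.29
 = 3.6 + 1.02 + 0.48 + 0
 = 5.1

5.1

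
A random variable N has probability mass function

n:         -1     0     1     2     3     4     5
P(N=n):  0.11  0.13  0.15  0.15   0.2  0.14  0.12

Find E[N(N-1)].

5.8

E[N(N-1)] = Σ n(n-1)·P(N=n)
 = 2·0.11 + 0·0.13 + 0·0.15 + 2·0.15 + 6·0.2 + 12·0.14 + 20·0.12
 = 0.22 + 0 + 0 + 0.3 + 1.2 + 1.68 + 2.4
 = 5.8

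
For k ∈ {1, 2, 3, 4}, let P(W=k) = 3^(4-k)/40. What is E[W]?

E[W] = Σ w·P(W=w)
 = 1·27/40 + 2·9/40 + 3·3/40 + 4·1/40
 = 27/40 + 9/20 + 9/40 + 1/10
 = 29/20

1.45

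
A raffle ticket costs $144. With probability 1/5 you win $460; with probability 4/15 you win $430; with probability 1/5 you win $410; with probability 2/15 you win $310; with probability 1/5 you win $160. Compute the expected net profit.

218

E[payout] = 460·1/5 + 430·4/15 + 410·1/5 + 310·2/15 + 160·1/5
 = 92 + 344/3 + 82 + 124/3 + 32
 = 362
Net = 362 - 144 = 218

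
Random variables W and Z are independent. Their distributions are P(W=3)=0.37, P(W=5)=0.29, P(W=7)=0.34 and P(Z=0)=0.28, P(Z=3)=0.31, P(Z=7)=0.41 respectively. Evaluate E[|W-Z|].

E[|W-Z|] = Σ_w Σ_z |w-z| · P(W=w)P(Z=z)
 = 3·0.1036 + 0·0.1147 + 4·0.1517 + 5·0.0812 + 2·0.0899 + 2·0.1189 + 7·0.0952 + 4·0.1054 + 0·0.1394
 = 0.3108 + 0 + 0.6068 + 0.406 + 0.1798 + 0.2378 + 0.6664 + 0.4216 + 0
 = 2.8292

2.8292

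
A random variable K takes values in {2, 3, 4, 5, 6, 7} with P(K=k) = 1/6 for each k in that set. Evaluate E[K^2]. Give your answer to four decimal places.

23.1667

E[K^2] = Σ k^2·P(K=k)
 = 4·1/6 + 9·1/6 + 16·1/6 + 25·1/6 + 36·1/6 + 49·1/6
 = 2/3 + 3/2 + 8/3 + 25/6 + 6 + 49/6
 = 139/6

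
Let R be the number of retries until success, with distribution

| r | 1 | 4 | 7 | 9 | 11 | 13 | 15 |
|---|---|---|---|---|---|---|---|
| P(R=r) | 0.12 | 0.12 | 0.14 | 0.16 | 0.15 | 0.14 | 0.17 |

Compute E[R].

E[R] = Σ r·P(R=r)
 = 1·0.12 + 4·0.12 + 7·0.14 + 9·0.16 + 11·0.15 + 13·0.14 + 15·0.17
 = 0.12 + 0.48 + 0.98 + 1.44 + 1.65 + 1.82 + 2.55
 = 9.04

9.04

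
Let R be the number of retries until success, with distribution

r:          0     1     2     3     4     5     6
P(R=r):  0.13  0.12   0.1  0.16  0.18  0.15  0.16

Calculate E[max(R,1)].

E[max(R,1)] = Σ max(r,1)·P(R=r)
 = 1·0.13 + 1·0.12 + 2·0.1 + 3·0.16 + 4·0.18 + 5·0.15 + 6·0.16
 = 0.13 + 0.12 + 0.2 + 0.48 + 0.72 + 0.75 + 0.96
 = 3.36

3.36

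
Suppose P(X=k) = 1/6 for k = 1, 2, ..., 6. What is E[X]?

E[X] = Σ x·P(X=x)
 = 1·1/6 + 2·1/6 + 3·1/6 + 4·1/6 + 5·1/6 + 6·1/6
 = 1/6 + 1/3 + 1/2 + 2/3 + 5/6 + 1
 = 7/2

3.5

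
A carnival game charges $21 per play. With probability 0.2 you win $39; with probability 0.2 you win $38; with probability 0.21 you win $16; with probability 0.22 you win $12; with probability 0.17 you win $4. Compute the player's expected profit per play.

1.08

E[payout] = 39·0.2 + 38·0.2 + 16·0.21 + 12·0.22 + 4·0.17
 = 7.8 + 7.6 + 3.36 + 2.64 + 0.68
 = 22.08
Net = 22.08 - 21 = 1.08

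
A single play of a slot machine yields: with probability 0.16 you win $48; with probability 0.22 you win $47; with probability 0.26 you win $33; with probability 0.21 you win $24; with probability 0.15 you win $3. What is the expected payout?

32.09

E[payout] = 48·0.16 + 47·0.22 + 33·0.26 + 24·0.21 + 3·0.15
 = 7.68 + 10.34 + 8.58 + 5.04 + 0.45
 = 32.09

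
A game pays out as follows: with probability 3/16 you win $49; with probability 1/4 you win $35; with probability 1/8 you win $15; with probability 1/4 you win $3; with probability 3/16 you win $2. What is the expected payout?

E[payout] = 49·3/16 + 35·1/4 + 15·1/8 + 3·1/4 + 2·3/16
 = 147/16 + 35/4 + 15/8 + 3/4 + 3/8
 = 335/16

20.9375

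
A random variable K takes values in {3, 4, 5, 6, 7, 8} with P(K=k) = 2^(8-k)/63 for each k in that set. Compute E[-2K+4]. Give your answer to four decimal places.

E[-2K+4] = Σ (-2k+4)·P(K=k)
 = (-2)·32/63 + (-4)·16/63 + (-6)·8/63 + (-8)·4/63 + (-10)·2/63 + (-12)·1/63
 = (-64/63) + (-64/63) + (-16/21) + (-32/63) + (-20/63) + (-4/21)
 = -80/21

-3.8095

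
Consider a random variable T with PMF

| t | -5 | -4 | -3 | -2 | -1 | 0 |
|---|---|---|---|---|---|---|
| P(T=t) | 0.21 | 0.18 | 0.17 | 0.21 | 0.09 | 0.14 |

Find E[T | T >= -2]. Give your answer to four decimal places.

P(T >= -2) = 0.21 + 0.09 + 0.14 = 0.44.
E[T | T >= -2] = [(-2)·0.21 + (-1)·0.09 + 0·0.14] / 0.44
 = -0.51 / 0.44
 = -51/44

-1.1591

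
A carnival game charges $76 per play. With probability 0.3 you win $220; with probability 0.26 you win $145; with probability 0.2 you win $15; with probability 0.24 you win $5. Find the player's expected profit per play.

31.9

E[payout] = 220·0.3 + 145·0.26 + 15·0.2 + 5·0.24
 = 66 + 37.7 + 3 + 1.2
 = 107.9
Net = 107.9 - 76 = 31.9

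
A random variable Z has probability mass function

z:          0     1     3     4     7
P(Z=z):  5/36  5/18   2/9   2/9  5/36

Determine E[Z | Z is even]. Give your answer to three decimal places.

P(Z is even) = 5/36 + 2/9 = 13/36.
E[Z | Z is even] = [0·5/36 + 4·2/9] / (13/36)
 = 8/9 / (13/36)
 = 32/13

2.462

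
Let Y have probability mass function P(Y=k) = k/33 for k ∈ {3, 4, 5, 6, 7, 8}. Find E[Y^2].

39

E[Y^2] = Σ y^2·P(Y=y)
 = 9·1/11 + 16·4/33 + 25·5/33 + 36·2/11 + 49·7/33 + 64·8/33
 = 9/11 + 64/33 + 125/33 + 72/11 + 343/33 + 512/33
 = 39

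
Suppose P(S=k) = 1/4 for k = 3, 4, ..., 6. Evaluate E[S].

4.5

E[S] = Σ s·P(S=s)
 = 3·1/4 + 4·1/4 + 5·1/4 + 6·1/4
 = 3/4 + 1 + 5/4 + 3/2
 = 9/2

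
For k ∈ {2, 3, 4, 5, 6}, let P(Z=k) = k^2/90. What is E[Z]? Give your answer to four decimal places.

4.8889

E[Z] = Σ z·P(Z=z)
 = 2·2/45 + 3·1/10 + 4·8/45 + 5·5/18 + 6·2/5
 = 4/45 + 3/10 + 32/45 + 25/18 + 12/5
 = 44/9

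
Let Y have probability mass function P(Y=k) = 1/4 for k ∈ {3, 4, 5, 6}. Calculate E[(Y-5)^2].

E[(Y-5)^2] = Σ (y-5)^2·P(Y=y)
 = 4·1/4 + 1·1/4 + 0·1/4 + 1·1/4
 = 1 + 1/4 + 0 + 1/4
 = 3/2

1.5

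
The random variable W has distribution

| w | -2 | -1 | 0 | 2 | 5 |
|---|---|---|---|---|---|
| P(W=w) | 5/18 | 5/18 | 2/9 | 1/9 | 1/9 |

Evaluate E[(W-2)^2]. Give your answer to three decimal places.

E[(W-2)^2] = Σ (w-2)^2·P(W=w)
 = 16·5/18 + 9·5/18 + 4·2/9 + 0·1/9 + 9·1/9
 = 40/9 + 5/2 + 8/9 + 0 + 1
 = 53/6

8.833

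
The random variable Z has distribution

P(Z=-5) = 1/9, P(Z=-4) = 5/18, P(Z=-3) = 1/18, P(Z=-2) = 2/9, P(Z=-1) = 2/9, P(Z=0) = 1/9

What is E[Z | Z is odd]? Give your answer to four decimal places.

-2.4286

P(Z is odd) = 1/9 + 1/18 + 2/9 = 7/18.
E[Z | Z is odd] = [(-5)·1/9 + (-3)·1/18 + (-1)·2/9] / (7/18)
 = -17/18 / (7/18)
 = -17/7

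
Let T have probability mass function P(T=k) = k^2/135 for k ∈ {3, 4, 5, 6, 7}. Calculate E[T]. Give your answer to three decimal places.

5.741

E[T] = Σ t·P(T=t)
 = 3·1/15 + 4·16/135 + 5·5/27 + 6·4/15 + 7·49/135
 = 1/5 + 64/135 + 25/27 + 8/5 + 343/135
 = 155/27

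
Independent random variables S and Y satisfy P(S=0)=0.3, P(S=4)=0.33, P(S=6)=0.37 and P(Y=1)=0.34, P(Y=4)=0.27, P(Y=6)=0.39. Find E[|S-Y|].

E[|S-Y|] = Σ_s Σ_y |s-y| · P(S=s)P(Y=y)
 = 1·0.102 + 4·0.081 + 6·0.117 + 3·0.1122 + 0·0.0891 + 2·0.1287 + 5·0.1258 + 2·0.0999 + 0·0.1443
 = 0.102 + 0.324 + 0.702 + 0.3366 + 0 + 0.2574 + 0.629 + 0.1998 + 0
 = 2.5508

2.5508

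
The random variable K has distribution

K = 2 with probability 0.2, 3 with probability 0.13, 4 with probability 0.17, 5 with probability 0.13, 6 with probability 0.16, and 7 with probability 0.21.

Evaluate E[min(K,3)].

E[min(K,3)] = Σ min(k,3)·P(K=k)
 = 2·0.2 + 3·0.13 + 3·0.17 + 3·0.13 + 3·0.16 + 3·0.21
 = 0.4 + 0.39 + 0.51 + 0.39 + 0.48 + 0.63
 = 2.8

2.8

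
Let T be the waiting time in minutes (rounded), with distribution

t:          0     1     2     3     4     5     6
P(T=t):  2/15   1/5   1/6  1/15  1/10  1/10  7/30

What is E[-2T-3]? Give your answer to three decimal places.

E[-2T-3] = Σ (-2t-3)·P(T=t)
 = (-3)·2/15 + (-5)·1/5 + (-7)·1/6 + (-9)·1/15 + (-11)·1/10 + (-13)·1/10 + (-15)·7/30
 = (-2/5) + (-1) + (-7/6) + (-3/5) + (-11/10) + (-13/10) + (-7/2)
 = -136/15

-9.067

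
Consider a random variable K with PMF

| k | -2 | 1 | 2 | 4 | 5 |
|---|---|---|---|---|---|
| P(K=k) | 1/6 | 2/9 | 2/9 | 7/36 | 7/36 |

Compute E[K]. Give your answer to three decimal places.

2.083

E[K] = Σ k·P(K=k)
 = (-2)·1/6 + 1·2/9 + 2·2/9 + 4·7/36 + 5·7/36
 = (-1/3) + 2/9 + 4/9 + 7/9 + 35/36
 = 25/12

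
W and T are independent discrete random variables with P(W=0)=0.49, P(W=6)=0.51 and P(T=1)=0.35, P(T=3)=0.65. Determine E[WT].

7.038

E[WT] = Σ_w Σ_t wt · P(W=w)P(T=t)
 = 0·0.1715 + 0·0.3185 + 6·0.1785 + 18·0.3315
 = 0 + 0 + 1.071 + 5.967
 = 7.038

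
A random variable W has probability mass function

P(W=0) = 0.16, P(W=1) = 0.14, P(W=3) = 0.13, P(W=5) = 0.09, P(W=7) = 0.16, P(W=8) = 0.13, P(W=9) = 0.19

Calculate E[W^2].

E[W^2] = Σ w^2·P(W=w)
 = 0·0.16 + 1·0.14 + 9·0.13 + 25·0.09 + 49·0.16 + 64·0.13 + 81·0.19
 = 0 + 0.14 + 1.17 + 2.25 + 7.84 + 8.32 + 15.39
 = 35.11

35.11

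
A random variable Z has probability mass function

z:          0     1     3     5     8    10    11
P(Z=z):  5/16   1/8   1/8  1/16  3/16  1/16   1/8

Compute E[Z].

4.3125

E[Z] = Σ z·P(Z=z)
 = 0·5/16 + 1·1/8 + 3·1/8 + 5·1/16 + 8·3/16 + 10·1/16 + 11·1/8
 = 0 + 1/8 + 3/8 + 5/16 + 3/2 + 5/8 + 11/8
 = 69/16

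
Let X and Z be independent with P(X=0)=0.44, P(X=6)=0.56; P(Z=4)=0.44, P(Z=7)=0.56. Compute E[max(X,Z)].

6.1728

E[max(X,Z)] = Σ_x Σ_z max(x,z) · P(X=x)P(Z=z)
 = 4·0.1936 + 7·0.2464 + 6·0.2464 + 7·0.3136
 = 0.7744 + 1.7248 + 1.4784 + 2.1952
 = 6.1728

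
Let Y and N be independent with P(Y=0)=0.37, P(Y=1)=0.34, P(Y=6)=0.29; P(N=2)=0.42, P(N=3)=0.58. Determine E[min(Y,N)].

E[min(Y,N)] = Σ_y Σ_n min(y,n) · P(Y=y)P(N=n)
 = 0·0.1554 + 0·0.2146 + 1·0.1428 + 1·0.1972 + 2·0.1218 + 3·0.1682
 = 0 + 0 + 0.1428 + 0.1972 + 0.2436 + 0.5046
 = 1.0882

1.0882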